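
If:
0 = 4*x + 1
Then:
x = -1/4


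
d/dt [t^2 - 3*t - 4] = 2*t - 3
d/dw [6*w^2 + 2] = 12*w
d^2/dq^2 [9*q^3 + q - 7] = 54*q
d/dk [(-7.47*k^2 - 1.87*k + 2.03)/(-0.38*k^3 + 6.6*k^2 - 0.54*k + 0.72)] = (-2.8386*k^4 - 1.4212*k^3 + 18.69*k^2 - 37.5528*k - 0.2502)/(0.1444*k^6 - 5.016*k^5 + 43.9704*k^4 - 7.6752*k^3 + 9.7956*k^2 - 0.7776*k + 0.5184)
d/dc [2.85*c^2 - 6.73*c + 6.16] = 5.7*c - 6.73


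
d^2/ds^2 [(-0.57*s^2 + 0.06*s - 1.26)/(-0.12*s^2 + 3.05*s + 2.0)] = (0.415512*s^3 + 0.929663999999995*s^2 - 2.85336*s + 29.3391)/(0.001728*s^6 - 0.13176*s^5 + 3.2625*s^4 - 23.980625*s^3 - 54.375*s^2 - 36.6*s - 8.0)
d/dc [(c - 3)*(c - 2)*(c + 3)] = 3*c^2 - 4*c - 9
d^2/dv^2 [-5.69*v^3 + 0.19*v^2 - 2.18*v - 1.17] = 0.38 - 34.14*v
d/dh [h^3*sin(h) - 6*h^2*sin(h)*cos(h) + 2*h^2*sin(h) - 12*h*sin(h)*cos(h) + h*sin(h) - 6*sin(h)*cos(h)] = h^3*cos(h) + 3*h^2*sin(h) + 2*h^2*cos(h) - 6*h^2*cos(2*h) + 4*h*sin(h) - 6*sqrt(2)*h*sin(2*h + pi/4) + h*cos(h) - 6*h*cos(2*h) + sin(h) - 6*sqrt(2)*sin(2*h + pi/4)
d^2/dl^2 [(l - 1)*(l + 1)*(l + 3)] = 6*l + 6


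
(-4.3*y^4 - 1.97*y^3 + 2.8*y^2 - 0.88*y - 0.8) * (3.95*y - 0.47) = -16.985*y^5 - 5.7605*y^4 + 11.9859*y^3 - 4.792*y^2 - 2.7464*y + 0.376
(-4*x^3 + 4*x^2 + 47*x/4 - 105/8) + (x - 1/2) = -4*x^3 + 4*x^2 + 51*x/4 - 109/8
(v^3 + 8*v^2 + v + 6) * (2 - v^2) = -v^5 - 8*v^4 + v^3 + 10*v^2 + 2*v + 12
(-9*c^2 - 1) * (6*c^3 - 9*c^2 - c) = -54*c^5 + 81*c^4 + 3*c^3 + 9*c^2 + c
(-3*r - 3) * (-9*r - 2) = 27*r^2 + 33*r + 6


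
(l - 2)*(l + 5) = l^2 + 3*l - 10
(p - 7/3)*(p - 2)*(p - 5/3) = p^3 - 6*p^2 + 107*p/9 - 70/9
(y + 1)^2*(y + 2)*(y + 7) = y^4 + 11*y^3 + 33*y^2 + 37*y + 14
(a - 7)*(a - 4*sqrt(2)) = a^2 - 7*a - 4*sqrt(2)*a + 28*sqrt(2)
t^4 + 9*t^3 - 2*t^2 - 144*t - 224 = (t - 4)*(t + 2)*(t + 4)*(t + 7)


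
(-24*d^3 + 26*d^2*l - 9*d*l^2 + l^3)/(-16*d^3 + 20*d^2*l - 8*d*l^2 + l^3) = (3*d - l)/(2*d - l)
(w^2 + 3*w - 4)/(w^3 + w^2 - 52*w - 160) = (w - 1)/(w^2 - 3*w - 40)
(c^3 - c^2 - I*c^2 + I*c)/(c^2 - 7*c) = (c^2 - c - I*c + I)/(c - 7)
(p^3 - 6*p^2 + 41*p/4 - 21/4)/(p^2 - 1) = (p^2 - 5*p + 21/4)/(p + 1)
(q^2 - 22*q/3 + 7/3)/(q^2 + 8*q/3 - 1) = (q - 7)/(q + 3)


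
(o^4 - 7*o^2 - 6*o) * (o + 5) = o^5 + 5*o^4 - 7*o^3 - 41*o^2 - 30*o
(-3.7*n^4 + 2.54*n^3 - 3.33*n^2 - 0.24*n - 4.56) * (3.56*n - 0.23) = -13.172*n^5 + 9.8934*n^4 - 12.439*n^3 - 0.0884999999999999*n^2 - 16.1784*n + 1.0488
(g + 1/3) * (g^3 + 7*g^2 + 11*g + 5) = g^4 + 22*g^3/3 + 40*g^2/3 + 26*g/3 + 5/3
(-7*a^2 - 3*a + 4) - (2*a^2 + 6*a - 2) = -9*a^2 - 9*a + 6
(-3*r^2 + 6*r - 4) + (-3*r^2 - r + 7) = -6*r^2 + 5*r + 3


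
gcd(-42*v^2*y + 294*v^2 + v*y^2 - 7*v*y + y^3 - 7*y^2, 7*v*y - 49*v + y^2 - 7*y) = 7*v*y - 49*v + y^2 - 7*y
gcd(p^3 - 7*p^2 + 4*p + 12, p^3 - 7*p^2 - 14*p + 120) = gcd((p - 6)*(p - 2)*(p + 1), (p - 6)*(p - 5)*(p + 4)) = p - 6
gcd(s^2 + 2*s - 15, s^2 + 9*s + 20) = s + 5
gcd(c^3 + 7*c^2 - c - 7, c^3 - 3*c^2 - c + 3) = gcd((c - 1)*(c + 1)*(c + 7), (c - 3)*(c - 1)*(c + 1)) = c^2 - 1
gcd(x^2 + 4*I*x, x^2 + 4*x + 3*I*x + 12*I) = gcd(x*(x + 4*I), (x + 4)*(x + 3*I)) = 1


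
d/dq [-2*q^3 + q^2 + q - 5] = -6*q^2 + 2*q + 1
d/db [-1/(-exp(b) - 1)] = -1/(4*cosh(b/2)^2)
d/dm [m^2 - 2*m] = 2*m - 2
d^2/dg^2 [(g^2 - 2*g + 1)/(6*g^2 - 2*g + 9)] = 2*(-60*g^3 - 54*g^2 + 288*g - 5)/(216*g^6 - 216*g^5 + 1044*g^4 - 656*g^3 + 1566*g^2 - 486*g + 729)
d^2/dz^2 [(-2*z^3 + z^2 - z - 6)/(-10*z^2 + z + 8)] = 12*(42*z^3 + 268*z^2 + 74*z + 69)/(1000*z^6 - 300*z^5 - 2370*z^4 + 479*z^3 + 1896*z^2 - 192*z - 512)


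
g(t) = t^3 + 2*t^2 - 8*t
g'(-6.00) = 76.00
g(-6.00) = -96.00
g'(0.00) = -8.00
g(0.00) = 0.00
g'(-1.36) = -7.89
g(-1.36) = 12.06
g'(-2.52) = 0.97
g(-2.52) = 16.86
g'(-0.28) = -8.88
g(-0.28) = 2.37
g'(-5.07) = 48.83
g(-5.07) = -38.35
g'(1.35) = 2.87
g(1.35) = -4.69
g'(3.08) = 32.78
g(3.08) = 23.55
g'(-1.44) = -7.54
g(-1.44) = 12.68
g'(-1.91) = -4.70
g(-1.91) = 15.61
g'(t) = 3*t^2 + 4*t - 8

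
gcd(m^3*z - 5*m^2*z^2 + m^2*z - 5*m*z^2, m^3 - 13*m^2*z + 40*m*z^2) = -m^2 + 5*m*z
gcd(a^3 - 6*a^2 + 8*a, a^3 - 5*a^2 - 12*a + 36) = a - 2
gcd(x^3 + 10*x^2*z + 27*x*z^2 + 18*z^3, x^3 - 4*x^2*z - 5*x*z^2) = x + z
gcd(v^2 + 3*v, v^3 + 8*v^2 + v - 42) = v + 3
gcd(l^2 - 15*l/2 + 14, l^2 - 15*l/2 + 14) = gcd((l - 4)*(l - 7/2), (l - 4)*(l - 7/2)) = l^2 - 15*l/2 + 14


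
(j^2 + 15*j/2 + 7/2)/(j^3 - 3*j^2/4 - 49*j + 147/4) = 2*(2*j + 1)/(4*j^2 - 31*j + 21)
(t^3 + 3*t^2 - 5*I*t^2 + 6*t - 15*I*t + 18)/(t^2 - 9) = (t^2 - 5*I*t + 6)/(t - 3)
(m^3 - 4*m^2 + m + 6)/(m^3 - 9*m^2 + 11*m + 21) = (m - 2)/(m - 7)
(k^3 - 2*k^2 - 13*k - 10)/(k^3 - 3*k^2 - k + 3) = (k^2 - 3*k - 10)/(k^2 - 4*k + 3)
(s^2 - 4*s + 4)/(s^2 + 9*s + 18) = (s^2 - 4*s + 4)/(s^2 + 9*s + 18)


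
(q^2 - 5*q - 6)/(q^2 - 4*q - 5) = (q - 6)/(q - 5)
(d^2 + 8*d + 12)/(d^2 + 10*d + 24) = (d + 2)/(d + 4)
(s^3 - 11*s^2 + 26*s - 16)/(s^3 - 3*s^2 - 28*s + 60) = (s^2 - 9*s + 8)/(s^2 - s - 30)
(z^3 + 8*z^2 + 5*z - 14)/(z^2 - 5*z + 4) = (z^2 + 9*z + 14)/(z - 4)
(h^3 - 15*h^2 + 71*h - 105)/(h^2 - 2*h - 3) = (h^2 - 12*h + 35)/(h + 1)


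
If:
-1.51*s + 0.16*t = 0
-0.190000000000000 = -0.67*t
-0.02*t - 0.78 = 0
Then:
No Solution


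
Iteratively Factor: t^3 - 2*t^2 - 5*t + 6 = (t - 1)*(t^2 - t - 6) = (t - 1)*(t + 2)*(t - 3)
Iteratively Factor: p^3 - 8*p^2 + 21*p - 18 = (p - 2)*(p^2 - 6*p + 9) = (p - 3)*(p - 2)*(p - 3)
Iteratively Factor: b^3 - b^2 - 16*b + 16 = (b - 1)*(b^2 - 16) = (b - 4)*(b - 1)*(b + 4)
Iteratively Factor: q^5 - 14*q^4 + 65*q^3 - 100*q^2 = (q)*(q^4 - 14*q^3 + 65*q^2 - 100*q) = q^2*(q^3 - 14*q^2 + 65*q - 100) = q^2*(q - 4)*(q^2 - 10*q + 25) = q^2*(q - 5)*(q - 4)*(q - 5)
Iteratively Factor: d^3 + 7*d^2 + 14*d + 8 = (d + 2)*(d^2 + 5*d + 4) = (d + 1)*(d + 2)*(d + 4)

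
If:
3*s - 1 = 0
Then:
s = 1/3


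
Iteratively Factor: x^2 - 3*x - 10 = (x + 2)*(x - 5)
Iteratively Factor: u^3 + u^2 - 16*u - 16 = (u - 4)*(u^2 + 5*u + 4) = (u - 4)*(u + 4)*(u + 1)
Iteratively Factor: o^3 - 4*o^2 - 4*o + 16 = (o - 2)*(o^2 - 2*o - 8) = (o - 2)*(o + 2)*(o - 4)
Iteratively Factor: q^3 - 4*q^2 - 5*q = (q)*(q^2 - 4*q - 5) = q*(q - 5)*(q + 1)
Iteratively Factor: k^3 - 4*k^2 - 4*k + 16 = (k - 4)*(k^2 - 4) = (k - 4)*(k - 2)*(k + 2)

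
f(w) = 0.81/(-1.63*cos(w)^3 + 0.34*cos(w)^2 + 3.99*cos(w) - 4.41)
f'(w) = 0.81*(-4.89*sin(w)*cos(w)^2 + 0.68*sin(w)*cos(w) + 3.99*sin(w))/(-1.63*cos(w)^3 + 0.34*cos(w)^2 + 3.99*cos(w) - 4.41)^2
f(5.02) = -0.25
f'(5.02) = -0.28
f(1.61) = -0.18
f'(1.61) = 0.15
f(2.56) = -0.12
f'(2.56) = 0.00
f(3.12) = -0.13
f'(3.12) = -0.00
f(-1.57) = -0.18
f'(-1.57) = -0.17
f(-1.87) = -0.15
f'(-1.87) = -0.09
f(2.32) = -0.13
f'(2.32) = 0.02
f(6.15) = -0.47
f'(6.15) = 0.01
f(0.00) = -0.47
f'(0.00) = 0.00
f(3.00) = -0.13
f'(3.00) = 0.00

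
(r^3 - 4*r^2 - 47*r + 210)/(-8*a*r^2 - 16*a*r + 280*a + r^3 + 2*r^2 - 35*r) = (r - 6)/(-8*a + r)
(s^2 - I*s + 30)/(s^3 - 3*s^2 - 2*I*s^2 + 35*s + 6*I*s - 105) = (s - 6*I)/(s^2 - s*(3 + 7*I) + 21*I)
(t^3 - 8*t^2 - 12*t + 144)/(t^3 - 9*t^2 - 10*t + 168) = (t - 6)/(t - 7)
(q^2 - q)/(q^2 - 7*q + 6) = q/(q - 6)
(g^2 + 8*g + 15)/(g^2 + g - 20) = (g + 3)/(g - 4)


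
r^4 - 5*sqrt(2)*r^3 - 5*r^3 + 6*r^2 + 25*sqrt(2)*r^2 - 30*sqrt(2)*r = r*(r - 3)*(r - 2)*(r - 5*sqrt(2))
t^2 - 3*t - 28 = (t - 7)*(t + 4)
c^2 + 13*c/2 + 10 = (c + 5/2)*(c + 4)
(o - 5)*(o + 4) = o^2 - o - 20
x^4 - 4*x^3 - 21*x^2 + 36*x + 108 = (x - 6)*(x - 3)*(x + 2)*(x + 3)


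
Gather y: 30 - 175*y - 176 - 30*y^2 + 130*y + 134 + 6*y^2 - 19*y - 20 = -24*y^2 - 64*y - 32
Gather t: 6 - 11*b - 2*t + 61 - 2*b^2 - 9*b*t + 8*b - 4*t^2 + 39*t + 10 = -2*b^2 - 3*b - 4*t^2 + t*(37 - 9*b) + 77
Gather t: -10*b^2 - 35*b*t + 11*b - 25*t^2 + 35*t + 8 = -10*b^2 + 11*b - 25*t^2 + t*(35 - 35*b) + 8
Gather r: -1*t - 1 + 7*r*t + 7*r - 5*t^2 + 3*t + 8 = r*(7*t + 7) - 5*t^2 + 2*t + 7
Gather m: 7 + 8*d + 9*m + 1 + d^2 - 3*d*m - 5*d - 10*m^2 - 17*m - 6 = d^2 + 3*d - 10*m^2 + m*(-3*d - 8) + 2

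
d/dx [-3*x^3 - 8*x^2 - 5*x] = -9*x^2 - 16*x - 5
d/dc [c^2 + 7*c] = 2*c + 7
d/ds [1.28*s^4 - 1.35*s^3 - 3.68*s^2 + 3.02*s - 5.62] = 5.12*s^3 - 4.05*s^2 - 7.36*s + 3.02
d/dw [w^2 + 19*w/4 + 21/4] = 2*w + 19/4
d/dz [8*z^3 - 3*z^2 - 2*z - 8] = 24*z^2 - 6*z - 2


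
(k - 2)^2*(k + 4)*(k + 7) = k^4 + 7*k^3 - 12*k^2 - 68*k + 112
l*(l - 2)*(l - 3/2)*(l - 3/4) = l^4 - 17*l^3/4 + 45*l^2/8 - 9*l/4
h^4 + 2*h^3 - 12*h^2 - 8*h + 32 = (h - 2)^2*(h + 2)*(h + 4)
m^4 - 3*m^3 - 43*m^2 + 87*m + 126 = (m - 7)*(m - 3)*(m + 1)*(m + 6)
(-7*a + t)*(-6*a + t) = 42*a^2 - 13*a*t + t^2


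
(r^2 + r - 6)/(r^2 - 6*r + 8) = (r + 3)/(r - 4)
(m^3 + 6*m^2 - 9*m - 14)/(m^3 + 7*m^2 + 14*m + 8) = (m^2 + 5*m - 14)/(m^2 + 6*m + 8)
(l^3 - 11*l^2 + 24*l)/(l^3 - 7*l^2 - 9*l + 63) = l*(l - 8)/(l^2 - 4*l - 21)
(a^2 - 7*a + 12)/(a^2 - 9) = (a - 4)/(a + 3)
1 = 1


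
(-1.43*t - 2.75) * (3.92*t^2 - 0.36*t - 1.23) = -5.6056*t^3 - 10.2652*t^2 + 2.7489*t + 3.3825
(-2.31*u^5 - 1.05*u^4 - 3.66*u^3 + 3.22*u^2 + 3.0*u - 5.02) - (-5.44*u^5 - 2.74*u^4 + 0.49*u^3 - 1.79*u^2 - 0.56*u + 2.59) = 3.13*u^5 + 1.69*u^4 - 4.15*u^3 + 5.01*u^2 + 3.56*u - 7.61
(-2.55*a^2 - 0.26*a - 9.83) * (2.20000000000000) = -5.61*a^2 - 0.572*a - 21.626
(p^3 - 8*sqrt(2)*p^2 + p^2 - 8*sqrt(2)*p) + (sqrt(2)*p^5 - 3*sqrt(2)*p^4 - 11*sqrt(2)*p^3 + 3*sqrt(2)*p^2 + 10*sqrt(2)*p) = sqrt(2)*p^5 - 3*sqrt(2)*p^4 - 11*sqrt(2)*p^3 + p^3 - 5*sqrt(2)*p^2 + p^2 + 2*sqrt(2)*p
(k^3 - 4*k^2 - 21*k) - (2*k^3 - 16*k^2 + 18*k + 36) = -k^3 + 12*k^2 - 39*k - 36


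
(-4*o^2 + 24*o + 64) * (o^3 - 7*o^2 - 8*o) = -4*o^5 + 52*o^4 - 72*o^3 - 640*o^2 - 512*o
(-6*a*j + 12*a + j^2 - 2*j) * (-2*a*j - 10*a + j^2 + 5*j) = 12*a^2*j^2 + 36*a^2*j - 120*a^2 - 8*a*j^3 - 24*a*j^2 + 80*a*j + j^4 + 3*j^3 - 10*j^2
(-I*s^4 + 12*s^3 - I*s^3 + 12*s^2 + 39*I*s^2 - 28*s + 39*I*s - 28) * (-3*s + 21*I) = 3*I*s^5 - 15*s^4 + 3*I*s^4 - 15*s^3 + 135*I*s^3 - 735*s^2 + 135*I*s^2 - 735*s - 588*I*s - 588*I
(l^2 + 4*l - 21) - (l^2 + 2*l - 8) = 2*l - 13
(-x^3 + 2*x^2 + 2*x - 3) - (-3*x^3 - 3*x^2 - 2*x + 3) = 2*x^3 + 5*x^2 + 4*x - 6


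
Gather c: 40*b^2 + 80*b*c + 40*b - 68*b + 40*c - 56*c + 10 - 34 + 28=40*b^2 - 28*b + c*(80*b - 16) + 4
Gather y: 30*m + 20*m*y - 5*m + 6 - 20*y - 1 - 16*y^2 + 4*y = 25*m - 16*y^2 + y*(20*m - 16) + 5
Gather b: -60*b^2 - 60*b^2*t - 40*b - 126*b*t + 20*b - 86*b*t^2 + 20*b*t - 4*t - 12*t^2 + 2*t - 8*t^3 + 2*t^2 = b^2*(-60*t - 60) + b*(-86*t^2 - 106*t - 20) - 8*t^3 - 10*t^2 - 2*t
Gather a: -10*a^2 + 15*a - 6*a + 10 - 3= -10*a^2 + 9*a + 7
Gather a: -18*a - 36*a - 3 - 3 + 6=-54*a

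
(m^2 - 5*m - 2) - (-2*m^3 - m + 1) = 2*m^3 + m^2 - 4*m - 3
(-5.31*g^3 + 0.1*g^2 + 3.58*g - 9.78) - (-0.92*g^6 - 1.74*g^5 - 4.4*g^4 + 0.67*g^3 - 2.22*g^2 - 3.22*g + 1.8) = 0.92*g^6 + 1.74*g^5 + 4.4*g^4 - 5.98*g^3 + 2.32*g^2 + 6.8*g - 11.58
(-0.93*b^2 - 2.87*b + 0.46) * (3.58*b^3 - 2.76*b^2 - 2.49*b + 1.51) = -3.3294*b^5 - 7.7078*b^4 + 11.8837*b^3 + 4.4724*b^2 - 5.4791*b + 0.6946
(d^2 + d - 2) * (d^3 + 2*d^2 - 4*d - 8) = d^5 + 3*d^4 - 4*d^3 - 16*d^2 + 16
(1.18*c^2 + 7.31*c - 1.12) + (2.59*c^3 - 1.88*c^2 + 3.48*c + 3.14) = 2.59*c^3 - 0.7*c^2 + 10.79*c + 2.02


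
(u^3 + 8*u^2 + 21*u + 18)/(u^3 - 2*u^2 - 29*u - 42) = (u + 3)/(u - 7)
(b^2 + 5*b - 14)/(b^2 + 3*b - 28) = (b - 2)/(b - 4)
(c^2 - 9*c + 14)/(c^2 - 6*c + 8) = (c - 7)/(c - 4)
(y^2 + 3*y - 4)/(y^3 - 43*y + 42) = (y + 4)/(y^2 + y - 42)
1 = 1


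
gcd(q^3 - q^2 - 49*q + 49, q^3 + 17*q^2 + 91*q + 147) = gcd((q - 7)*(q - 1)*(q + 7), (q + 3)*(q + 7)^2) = q + 7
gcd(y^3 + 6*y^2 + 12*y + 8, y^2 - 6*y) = 1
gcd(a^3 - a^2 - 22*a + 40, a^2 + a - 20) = a^2 + a - 20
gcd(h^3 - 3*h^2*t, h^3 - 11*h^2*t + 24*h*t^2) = -h^2 + 3*h*t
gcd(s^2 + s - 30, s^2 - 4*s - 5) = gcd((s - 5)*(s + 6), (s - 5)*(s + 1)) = s - 5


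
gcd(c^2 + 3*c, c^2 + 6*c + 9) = c + 3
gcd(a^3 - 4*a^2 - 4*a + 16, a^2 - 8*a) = 1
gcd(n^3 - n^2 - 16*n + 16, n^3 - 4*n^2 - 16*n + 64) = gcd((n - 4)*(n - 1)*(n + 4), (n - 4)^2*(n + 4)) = n^2 - 16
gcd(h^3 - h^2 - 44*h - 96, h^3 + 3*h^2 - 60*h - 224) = h^2 - 4*h - 32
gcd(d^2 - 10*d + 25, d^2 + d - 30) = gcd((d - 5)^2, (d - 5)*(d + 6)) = d - 5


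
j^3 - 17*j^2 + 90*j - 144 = (j - 8)*(j - 6)*(j - 3)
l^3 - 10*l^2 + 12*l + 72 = (l - 6)^2*(l + 2)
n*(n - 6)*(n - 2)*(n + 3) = n^4 - 5*n^3 - 12*n^2 + 36*n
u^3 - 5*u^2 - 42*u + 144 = (u - 8)*(u - 3)*(u + 6)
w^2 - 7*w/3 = w*(w - 7/3)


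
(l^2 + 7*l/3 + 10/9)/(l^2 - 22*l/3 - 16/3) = (l + 5/3)/(l - 8)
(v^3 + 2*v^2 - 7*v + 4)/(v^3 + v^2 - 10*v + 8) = (v - 1)/(v - 2)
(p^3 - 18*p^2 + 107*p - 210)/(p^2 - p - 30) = (p^2 - 12*p + 35)/(p + 5)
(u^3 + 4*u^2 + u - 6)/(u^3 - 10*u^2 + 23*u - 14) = (u^2 + 5*u + 6)/(u^2 - 9*u + 14)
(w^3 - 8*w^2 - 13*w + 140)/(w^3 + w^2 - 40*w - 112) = (w - 5)/(w + 4)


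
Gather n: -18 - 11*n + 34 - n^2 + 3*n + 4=-n^2 - 8*n + 20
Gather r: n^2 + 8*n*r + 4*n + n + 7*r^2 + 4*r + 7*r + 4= n^2 + 5*n + 7*r^2 + r*(8*n + 11) + 4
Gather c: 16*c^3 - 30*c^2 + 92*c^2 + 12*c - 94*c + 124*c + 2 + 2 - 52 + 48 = 16*c^3 + 62*c^2 + 42*c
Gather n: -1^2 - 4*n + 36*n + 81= 32*n + 80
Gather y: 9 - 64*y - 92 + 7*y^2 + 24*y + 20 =7*y^2 - 40*y - 63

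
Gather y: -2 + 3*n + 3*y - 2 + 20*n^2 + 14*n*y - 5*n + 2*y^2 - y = 20*n^2 - 2*n + 2*y^2 + y*(14*n + 2) - 4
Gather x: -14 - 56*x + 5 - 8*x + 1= -64*x - 8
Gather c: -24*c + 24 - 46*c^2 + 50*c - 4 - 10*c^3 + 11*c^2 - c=-10*c^3 - 35*c^2 + 25*c + 20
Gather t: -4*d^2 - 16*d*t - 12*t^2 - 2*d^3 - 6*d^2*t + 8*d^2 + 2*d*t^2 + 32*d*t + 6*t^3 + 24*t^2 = -2*d^3 + 4*d^2 + 6*t^3 + t^2*(2*d + 12) + t*(-6*d^2 + 16*d)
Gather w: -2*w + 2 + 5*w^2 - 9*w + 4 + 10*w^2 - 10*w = 15*w^2 - 21*w + 6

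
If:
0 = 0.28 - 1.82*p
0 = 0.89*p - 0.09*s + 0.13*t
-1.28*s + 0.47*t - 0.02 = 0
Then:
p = 0.15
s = -0.54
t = -1.43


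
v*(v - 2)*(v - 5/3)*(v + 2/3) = v^4 - 3*v^3 + 8*v^2/9 + 20*v/9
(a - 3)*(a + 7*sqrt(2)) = a^2 - 3*a + 7*sqrt(2)*a - 21*sqrt(2)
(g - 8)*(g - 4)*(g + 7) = g^3 - 5*g^2 - 52*g + 224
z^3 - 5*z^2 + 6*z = z*(z - 3)*(z - 2)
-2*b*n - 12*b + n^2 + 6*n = (-2*b + n)*(n + 6)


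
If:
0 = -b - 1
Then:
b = -1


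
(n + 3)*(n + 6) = n^2 + 9*n + 18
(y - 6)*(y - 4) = y^2 - 10*y + 24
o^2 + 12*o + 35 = (o + 5)*(o + 7)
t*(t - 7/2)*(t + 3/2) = t^3 - 2*t^2 - 21*t/4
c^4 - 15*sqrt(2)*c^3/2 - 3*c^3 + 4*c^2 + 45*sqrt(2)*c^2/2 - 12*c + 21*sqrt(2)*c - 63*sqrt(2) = (c - 3)*(c - 7*sqrt(2))*(c - 3*sqrt(2)/2)*(c + sqrt(2))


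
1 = 1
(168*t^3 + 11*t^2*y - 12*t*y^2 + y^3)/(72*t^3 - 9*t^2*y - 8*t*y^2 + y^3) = (-7*t + y)/(-3*t + y)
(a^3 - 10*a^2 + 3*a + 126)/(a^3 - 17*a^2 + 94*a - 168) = (a + 3)/(a - 4)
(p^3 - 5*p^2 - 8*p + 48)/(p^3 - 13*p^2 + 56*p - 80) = (p + 3)/(p - 5)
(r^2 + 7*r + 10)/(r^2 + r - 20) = (r + 2)/(r - 4)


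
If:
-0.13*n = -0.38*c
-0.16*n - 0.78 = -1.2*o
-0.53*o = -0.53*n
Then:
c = 0.26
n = 0.75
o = 0.75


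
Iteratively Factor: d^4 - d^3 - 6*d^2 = (d)*(d^3 - d^2 - 6*d) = d^2*(d^2 - d - 6) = d^2*(d + 2)*(d - 3)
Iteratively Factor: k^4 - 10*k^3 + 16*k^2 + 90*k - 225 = (k - 3)*(k^3 - 7*k^2 - 5*k + 75) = (k - 3)*(k + 3)*(k^2 - 10*k + 25) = (k - 5)*(k - 3)*(k + 3)*(k - 5)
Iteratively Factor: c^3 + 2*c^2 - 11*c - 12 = (c + 1)*(c^2 + c - 12) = (c - 3)*(c + 1)*(c + 4)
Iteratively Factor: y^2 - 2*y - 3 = (y - 3)*(y + 1)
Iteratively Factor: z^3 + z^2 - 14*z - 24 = (z + 3)*(z^2 - 2*z - 8) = (z + 2)*(z + 3)*(z - 4)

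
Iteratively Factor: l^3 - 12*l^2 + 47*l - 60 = (l - 3)*(l^2 - 9*l + 20) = (l - 5)*(l - 3)*(l - 4)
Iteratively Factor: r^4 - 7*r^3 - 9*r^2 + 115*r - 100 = (r - 5)*(r^3 - 2*r^2 - 19*r + 20) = (r - 5)*(r - 1)*(r^2 - r - 20) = (r - 5)*(r - 1)*(r + 4)*(r - 5)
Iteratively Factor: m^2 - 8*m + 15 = (m - 3)*(m - 5)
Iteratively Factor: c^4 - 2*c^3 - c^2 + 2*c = (c)*(c^3 - 2*c^2 - c + 2) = c*(c - 2)*(c^2 - 1) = c*(c - 2)*(c - 1)*(c + 1)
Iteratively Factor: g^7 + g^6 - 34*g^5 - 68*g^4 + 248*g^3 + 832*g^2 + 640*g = (g + 2)*(g^6 - g^5 - 32*g^4 - 4*g^3 + 256*g^2 + 320*g) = (g + 2)*(g + 4)*(g^5 - 5*g^4 - 12*g^3 + 44*g^2 + 80*g) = g*(g + 2)*(g + 4)*(g^4 - 5*g^3 - 12*g^2 + 44*g + 80) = g*(g - 4)*(g + 2)*(g + 4)*(g^3 - g^2 - 16*g - 20) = g*(g - 5)*(g - 4)*(g + 2)*(g + 4)*(g^2 + 4*g + 4) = g*(g - 5)*(g - 4)*(g + 2)^2*(g + 4)*(g + 2)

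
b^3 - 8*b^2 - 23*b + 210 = (b - 7)*(b - 6)*(b + 5)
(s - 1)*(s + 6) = s^2 + 5*s - 6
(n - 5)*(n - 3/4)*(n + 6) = n^3 + n^2/4 - 123*n/4 + 45/2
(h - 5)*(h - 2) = h^2 - 7*h + 10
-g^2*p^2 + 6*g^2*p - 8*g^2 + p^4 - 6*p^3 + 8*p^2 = (-g + p)*(g + p)*(p - 4)*(p - 2)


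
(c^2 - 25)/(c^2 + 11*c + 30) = (c - 5)/(c + 6)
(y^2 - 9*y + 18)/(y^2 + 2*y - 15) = (y - 6)/(y + 5)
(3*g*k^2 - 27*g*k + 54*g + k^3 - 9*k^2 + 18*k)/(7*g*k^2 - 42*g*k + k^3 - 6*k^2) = (3*g*k - 9*g + k^2 - 3*k)/(k*(7*g + k))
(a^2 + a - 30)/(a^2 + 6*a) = (a - 5)/a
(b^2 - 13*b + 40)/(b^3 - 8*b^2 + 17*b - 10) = (b - 8)/(b^2 - 3*b + 2)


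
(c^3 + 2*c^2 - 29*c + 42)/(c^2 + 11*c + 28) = (c^2 - 5*c + 6)/(c + 4)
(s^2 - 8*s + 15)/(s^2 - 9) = (s - 5)/(s + 3)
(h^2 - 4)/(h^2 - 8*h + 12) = (h + 2)/(h - 6)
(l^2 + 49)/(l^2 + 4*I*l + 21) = (l - 7*I)/(l - 3*I)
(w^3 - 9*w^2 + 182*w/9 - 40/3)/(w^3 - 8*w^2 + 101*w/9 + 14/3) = (9*w^2 - 27*w + 20)/(9*w^2 - 18*w - 7)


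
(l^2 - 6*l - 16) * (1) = l^2 - 6*l - 16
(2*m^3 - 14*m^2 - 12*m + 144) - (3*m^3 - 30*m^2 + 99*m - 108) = -m^3 + 16*m^2 - 111*m + 252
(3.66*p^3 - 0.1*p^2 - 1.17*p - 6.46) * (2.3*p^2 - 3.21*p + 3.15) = 8.418*p^5 - 11.9786*p^4 + 9.159*p^3 - 11.4173*p^2 + 17.0511*p - 20.349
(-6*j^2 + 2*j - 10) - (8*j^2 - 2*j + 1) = -14*j^2 + 4*j - 11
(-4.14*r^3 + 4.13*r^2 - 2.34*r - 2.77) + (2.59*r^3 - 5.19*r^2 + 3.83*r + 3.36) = -1.55*r^3 - 1.06*r^2 + 1.49*r + 0.59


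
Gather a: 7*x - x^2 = -x^2 + 7*x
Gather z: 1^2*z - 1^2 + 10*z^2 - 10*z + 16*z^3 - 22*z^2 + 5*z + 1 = 16*z^3 - 12*z^2 - 4*z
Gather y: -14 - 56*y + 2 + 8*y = -48*y - 12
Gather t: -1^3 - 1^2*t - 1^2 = -t - 2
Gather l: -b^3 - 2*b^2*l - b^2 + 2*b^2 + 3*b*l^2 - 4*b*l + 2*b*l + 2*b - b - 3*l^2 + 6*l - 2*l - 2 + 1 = -b^3 + b^2 + b + l^2*(3*b - 3) + l*(-2*b^2 - 2*b + 4) - 1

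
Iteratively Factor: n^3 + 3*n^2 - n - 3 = (n + 3)*(n^2 - 1) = (n - 1)*(n + 3)*(n + 1)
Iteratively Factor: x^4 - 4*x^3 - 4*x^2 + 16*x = (x - 2)*(x^3 - 2*x^2 - 8*x) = (x - 4)*(x - 2)*(x^2 + 2*x) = x*(x - 4)*(x - 2)*(x + 2)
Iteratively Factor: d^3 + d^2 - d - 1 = (d + 1)*(d^2 - 1) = (d + 1)^2*(d - 1)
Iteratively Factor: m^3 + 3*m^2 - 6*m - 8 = (m - 2)*(m^2 + 5*m + 4) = (m - 2)*(m + 4)*(m + 1)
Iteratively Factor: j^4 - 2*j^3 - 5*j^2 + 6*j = (j - 1)*(j^3 - j^2 - 6*j) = j*(j - 1)*(j^2 - j - 6) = j*(j - 3)*(j - 1)*(j + 2)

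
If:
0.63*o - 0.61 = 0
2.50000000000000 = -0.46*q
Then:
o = 0.97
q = -5.43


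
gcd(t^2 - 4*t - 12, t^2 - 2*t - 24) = t - 6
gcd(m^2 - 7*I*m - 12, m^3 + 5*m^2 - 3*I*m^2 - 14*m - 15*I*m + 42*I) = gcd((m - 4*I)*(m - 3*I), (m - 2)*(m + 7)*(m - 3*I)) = m - 3*I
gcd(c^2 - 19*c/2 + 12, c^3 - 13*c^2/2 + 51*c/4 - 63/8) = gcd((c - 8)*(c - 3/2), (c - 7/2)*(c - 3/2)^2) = c - 3/2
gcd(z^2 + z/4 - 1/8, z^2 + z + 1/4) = z + 1/2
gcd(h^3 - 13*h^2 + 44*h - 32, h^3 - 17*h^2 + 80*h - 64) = h^2 - 9*h + 8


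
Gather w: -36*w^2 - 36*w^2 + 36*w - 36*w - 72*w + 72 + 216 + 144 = -72*w^2 - 72*w + 432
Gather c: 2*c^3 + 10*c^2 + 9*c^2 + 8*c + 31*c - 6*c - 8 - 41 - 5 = 2*c^3 + 19*c^2 + 33*c - 54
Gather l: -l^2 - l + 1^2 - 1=-l^2 - l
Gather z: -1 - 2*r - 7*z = -2*r - 7*z - 1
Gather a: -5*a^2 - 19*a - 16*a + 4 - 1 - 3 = -5*a^2 - 35*a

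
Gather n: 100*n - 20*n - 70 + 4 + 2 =80*n - 64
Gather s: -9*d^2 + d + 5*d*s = -9*d^2 + 5*d*s + d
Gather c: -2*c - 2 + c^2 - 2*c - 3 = c^2 - 4*c - 5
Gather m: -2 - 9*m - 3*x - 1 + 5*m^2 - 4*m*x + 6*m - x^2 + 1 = 5*m^2 + m*(-4*x - 3) - x^2 - 3*x - 2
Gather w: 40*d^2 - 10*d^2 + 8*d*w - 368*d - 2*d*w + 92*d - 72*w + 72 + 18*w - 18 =30*d^2 - 276*d + w*(6*d - 54) + 54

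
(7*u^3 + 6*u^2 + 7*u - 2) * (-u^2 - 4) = -7*u^5 - 6*u^4 - 35*u^3 - 22*u^2 - 28*u + 8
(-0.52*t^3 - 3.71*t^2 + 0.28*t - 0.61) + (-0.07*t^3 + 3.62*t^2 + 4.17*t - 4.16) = -0.59*t^3 - 0.0899999999999999*t^2 + 4.45*t - 4.77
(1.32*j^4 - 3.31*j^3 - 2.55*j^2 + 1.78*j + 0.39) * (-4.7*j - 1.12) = -6.204*j^5 + 14.0786*j^4 + 15.6922*j^3 - 5.51*j^2 - 3.8266*j - 0.4368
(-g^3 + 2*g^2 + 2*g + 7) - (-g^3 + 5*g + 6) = 2*g^2 - 3*g + 1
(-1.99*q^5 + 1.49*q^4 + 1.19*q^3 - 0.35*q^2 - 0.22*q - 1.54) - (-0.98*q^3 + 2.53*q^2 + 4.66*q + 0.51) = -1.99*q^5 + 1.49*q^4 + 2.17*q^3 - 2.88*q^2 - 4.88*q - 2.05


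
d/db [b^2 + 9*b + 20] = 2*b + 9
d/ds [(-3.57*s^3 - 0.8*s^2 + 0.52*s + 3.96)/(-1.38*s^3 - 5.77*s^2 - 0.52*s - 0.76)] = (19.4949*s^4 + 5.148*s^3 + 27.9504*s^2 + 46.9144*s + 1.664)/(1.9044*s^6 + 15.9252*s^5 + 34.7281*s^4 + 8.0984*s^3 + 9.0408*s^2 + 0.7904*s + 0.5776)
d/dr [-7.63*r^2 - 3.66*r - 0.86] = -15.26*r - 3.66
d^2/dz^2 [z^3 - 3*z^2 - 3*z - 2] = 6*z - 6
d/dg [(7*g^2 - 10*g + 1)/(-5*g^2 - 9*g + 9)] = (-113*g^2 + 136*g - 81)/(25*g^4 + 90*g^3 - 9*g^2 - 162*g + 81)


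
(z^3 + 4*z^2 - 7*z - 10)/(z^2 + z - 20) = (z^2 - z - 2)/(z - 4)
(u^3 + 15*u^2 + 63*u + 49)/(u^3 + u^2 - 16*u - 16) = (u^2 + 14*u + 49)/(u^2 - 16)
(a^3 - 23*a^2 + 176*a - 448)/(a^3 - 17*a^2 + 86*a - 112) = (a - 8)/(a - 2)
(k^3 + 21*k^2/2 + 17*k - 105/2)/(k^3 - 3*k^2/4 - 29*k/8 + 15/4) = 4*(k^2 + 12*k + 35)/(4*k^2 + 3*k - 10)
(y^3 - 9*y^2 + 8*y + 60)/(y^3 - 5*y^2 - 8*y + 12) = (y - 5)/(y - 1)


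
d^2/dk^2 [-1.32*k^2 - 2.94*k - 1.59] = -2.64000000000000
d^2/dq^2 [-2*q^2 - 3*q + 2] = -4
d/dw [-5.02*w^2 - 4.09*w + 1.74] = -10.04*w - 4.09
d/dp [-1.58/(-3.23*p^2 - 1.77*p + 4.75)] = (-10.2068*p - 2.7966)/(3.23*p^2 + 1.77*p - 4.75)^2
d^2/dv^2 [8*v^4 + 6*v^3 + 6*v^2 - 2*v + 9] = 96*v^2 + 36*v + 12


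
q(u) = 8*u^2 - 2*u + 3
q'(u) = 16*u - 2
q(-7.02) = 411.28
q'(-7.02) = -114.32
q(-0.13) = 3.40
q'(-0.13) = -4.08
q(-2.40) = 53.88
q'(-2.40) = -40.40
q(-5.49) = 255.10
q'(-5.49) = -89.84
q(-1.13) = 15.48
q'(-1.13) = -20.08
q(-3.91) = 133.12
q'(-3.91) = -64.56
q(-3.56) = 111.51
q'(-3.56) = -58.96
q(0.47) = 3.83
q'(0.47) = 5.52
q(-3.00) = 81.00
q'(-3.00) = -50.00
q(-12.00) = 1179.00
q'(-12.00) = -194.00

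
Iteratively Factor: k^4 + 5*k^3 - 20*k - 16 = (k + 2)*(k^3 + 3*k^2 - 6*k - 8) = (k + 2)*(k + 4)*(k^2 - k - 2) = (k + 1)*(k + 2)*(k + 4)*(k - 2)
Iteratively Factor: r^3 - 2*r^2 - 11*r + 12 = (r + 3)*(r^2 - 5*r + 4) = (r - 4)*(r + 3)*(r - 1)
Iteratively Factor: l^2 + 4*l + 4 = (l + 2)*(l + 2)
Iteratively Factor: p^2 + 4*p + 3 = (p + 1)*(p + 3)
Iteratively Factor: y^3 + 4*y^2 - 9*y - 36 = (y + 3)*(y^2 + y - 12) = (y - 3)*(y + 3)*(y + 4)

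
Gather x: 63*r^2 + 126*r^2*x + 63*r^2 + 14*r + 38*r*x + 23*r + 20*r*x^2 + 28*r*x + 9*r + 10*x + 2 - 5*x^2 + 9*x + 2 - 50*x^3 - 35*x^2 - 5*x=126*r^2 + 46*r - 50*x^3 + x^2*(20*r - 40) + x*(126*r^2 + 66*r + 14) + 4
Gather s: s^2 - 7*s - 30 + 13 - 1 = s^2 - 7*s - 18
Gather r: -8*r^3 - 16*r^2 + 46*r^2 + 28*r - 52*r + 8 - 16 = -8*r^3 + 30*r^2 - 24*r - 8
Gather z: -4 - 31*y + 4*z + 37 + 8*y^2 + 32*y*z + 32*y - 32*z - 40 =8*y^2 + y + z*(32*y - 28) - 7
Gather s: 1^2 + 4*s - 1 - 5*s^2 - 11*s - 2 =-5*s^2 - 7*s - 2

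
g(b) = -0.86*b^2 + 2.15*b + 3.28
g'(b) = 2.15 - 1.72*b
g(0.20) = 3.68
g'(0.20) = 1.81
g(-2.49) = -7.41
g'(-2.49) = 6.43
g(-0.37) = 2.37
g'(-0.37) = 2.79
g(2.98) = 2.05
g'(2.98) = -2.98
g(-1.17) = -0.41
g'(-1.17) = 4.16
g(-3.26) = -12.87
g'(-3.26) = 7.76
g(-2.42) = -6.96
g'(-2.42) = 6.31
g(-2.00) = -4.46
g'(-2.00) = 5.59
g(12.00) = -94.76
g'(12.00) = -18.49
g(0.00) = 3.28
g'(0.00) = 2.15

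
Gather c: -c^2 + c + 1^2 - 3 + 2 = -c^2 + c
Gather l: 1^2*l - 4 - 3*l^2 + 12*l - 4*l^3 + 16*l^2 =-4*l^3 + 13*l^2 + 13*l - 4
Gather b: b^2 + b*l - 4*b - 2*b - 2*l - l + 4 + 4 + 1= b^2 + b*(l - 6) - 3*l + 9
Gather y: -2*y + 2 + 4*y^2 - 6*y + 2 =4*y^2 - 8*y + 4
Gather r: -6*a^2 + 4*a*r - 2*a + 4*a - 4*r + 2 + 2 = -6*a^2 + 2*a + r*(4*a - 4) + 4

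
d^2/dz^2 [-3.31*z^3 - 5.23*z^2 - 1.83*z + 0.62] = -19.86*z - 10.46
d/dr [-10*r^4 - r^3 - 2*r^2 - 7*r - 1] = -40*r^3 - 3*r^2 - 4*r - 7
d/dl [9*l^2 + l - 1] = 18*l + 1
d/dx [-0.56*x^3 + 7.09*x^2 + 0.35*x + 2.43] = -1.68*x^2 + 14.18*x + 0.35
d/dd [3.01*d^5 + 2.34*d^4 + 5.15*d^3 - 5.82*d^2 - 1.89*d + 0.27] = 15.05*d^4 + 9.36*d^3 + 15.45*d^2 - 11.64*d - 1.89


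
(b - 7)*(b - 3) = b^2 - 10*b + 21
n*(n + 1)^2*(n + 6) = n^4 + 8*n^3 + 13*n^2 + 6*n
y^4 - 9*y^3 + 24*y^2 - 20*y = y*(y - 5)*(y - 2)^2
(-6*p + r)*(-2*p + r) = 12*p^2 - 8*p*r + r^2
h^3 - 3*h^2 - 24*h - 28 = (h - 7)*(h + 2)^2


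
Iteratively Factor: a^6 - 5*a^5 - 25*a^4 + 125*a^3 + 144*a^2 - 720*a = (a - 4)*(a^5 - a^4 - 29*a^3 + 9*a^2 + 180*a) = a*(a - 4)*(a^4 - a^3 - 29*a^2 + 9*a + 180) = a*(a - 4)*(a - 3)*(a^3 + 2*a^2 - 23*a - 60) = a*(a - 4)*(a - 3)*(a + 3)*(a^2 - a - 20) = a*(a - 5)*(a - 4)*(a - 3)*(a + 3)*(a + 4)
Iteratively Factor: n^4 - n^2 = (n - 1)*(n^3 + n^2) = n*(n - 1)*(n^2 + n) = n^2*(n - 1)*(n + 1)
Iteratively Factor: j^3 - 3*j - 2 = (j + 1)*(j^2 - j - 2) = (j + 1)^2*(j - 2)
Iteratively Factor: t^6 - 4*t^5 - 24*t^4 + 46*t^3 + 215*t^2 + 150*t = (t - 5)*(t^5 + t^4 - 19*t^3 - 49*t^2 - 30*t) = (t - 5)*(t + 1)*(t^4 - 19*t^2 - 30*t) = t*(t - 5)*(t + 1)*(t^3 - 19*t - 30) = t*(t - 5)*(t + 1)*(t + 2)*(t^2 - 2*t - 15) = t*(t - 5)^2*(t + 1)*(t + 2)*(t + 3)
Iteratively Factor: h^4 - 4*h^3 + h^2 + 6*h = (h + 1)*(h^3 - 5*h^2 + 6*h) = h*(h + 1)*(h^2 - 5*h + 6) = h*(h - 2)*(h + 1)*(h - 3)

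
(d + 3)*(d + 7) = d^2 + 10*d + 21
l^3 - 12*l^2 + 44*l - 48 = (l - 6)*(l - 4)*(l - 2)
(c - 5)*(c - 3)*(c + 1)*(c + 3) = c^4 - 4*c^3 - 14*c^2 + 36*c + 45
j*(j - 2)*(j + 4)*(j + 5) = j^4 + 7*j^3 + 2*j^2 - 40*j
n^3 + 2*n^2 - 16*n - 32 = (n - 4)*(n + 2)*(n + 4)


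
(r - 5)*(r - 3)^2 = r^3 - 11*r^2 + 39*r - 45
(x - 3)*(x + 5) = x^2 + 2*x - 15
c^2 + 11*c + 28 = (c + 4)*(c + 7)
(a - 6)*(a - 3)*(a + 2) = a^3 - 7*a^2 + 36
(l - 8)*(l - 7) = l^2 - 15*l + 56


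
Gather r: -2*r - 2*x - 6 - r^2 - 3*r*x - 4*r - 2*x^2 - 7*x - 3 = -r^2 + r*(-3*x - 6) - 2*x^2 - 9*x - 9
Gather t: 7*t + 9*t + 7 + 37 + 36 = 16*t + 80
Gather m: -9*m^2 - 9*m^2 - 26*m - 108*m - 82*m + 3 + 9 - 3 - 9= -18*m^2 - 216*m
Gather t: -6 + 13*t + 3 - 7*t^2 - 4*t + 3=-7*t^2 + 9*t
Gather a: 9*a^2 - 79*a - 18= 9*a^2 - 79*a - 18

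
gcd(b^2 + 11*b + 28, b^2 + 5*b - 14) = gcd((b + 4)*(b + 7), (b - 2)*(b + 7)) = b + 7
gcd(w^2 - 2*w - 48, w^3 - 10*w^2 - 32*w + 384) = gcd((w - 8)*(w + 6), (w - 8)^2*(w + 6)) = w^2 - 2*w - 48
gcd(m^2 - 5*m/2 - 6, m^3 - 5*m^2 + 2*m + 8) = m - 4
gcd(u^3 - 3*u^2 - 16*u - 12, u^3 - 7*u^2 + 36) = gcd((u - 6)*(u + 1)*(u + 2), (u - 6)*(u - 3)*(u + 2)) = u^2 - 4*u - 12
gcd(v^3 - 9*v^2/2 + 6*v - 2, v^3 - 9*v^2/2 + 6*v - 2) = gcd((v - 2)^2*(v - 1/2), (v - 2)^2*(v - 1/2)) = v^3 - 9*v^2/2 + 6*v - 2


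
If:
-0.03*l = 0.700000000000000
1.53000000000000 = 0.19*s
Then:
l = -23.33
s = 8.05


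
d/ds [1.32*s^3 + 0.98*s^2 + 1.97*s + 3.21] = 3.96*s^2 + 1.96*s + 1.97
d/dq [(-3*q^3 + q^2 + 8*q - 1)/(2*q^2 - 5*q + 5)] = (-6*q^4 + 30*q^3 - 66*q^2 + 14*q + 35)/(4*q^4 - 20*q^3 + 45*q^2 - 50*q + 25)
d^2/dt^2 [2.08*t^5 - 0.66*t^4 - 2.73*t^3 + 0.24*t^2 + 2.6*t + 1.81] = 41.6*t^3 - 7.92*t^2 - 16.38*t + 0.48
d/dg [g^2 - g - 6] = 2*g - 1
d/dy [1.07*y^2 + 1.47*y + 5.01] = 2.14*y + 1.47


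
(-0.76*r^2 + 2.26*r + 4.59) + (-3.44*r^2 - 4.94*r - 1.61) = -4.2*r^2 - 2.68*r + 2.98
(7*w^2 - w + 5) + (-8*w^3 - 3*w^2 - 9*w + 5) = -8*w^3 + 4*w^2 - 10*w + 10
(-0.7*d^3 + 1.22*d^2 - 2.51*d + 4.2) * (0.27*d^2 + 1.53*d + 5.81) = -0.189*d^5 - 0.7416*d^4 - 2.8781*d^3 + 4.3819*d^2 - 8.1571*d + 24.402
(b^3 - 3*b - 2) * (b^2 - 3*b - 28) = b^5 - 3*b^4 - 31*b^3 + 7*b^2 + 90*b + 56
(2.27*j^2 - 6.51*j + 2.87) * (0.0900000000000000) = 0.2043*j^2 - 0.5859*j + 0.2583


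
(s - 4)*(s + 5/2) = s^2 - 3*s/2 - 10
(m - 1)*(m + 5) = m^2 + 4*m - 5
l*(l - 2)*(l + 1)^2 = l^4 - 3*l^2 - 2*l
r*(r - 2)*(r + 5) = r^3 + 3*r^2 - 10*r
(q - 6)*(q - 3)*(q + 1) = q^3 - 8*q^2 + 9*q + 18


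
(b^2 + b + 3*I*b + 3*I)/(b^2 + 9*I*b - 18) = (b + 1)/(b + 6*I)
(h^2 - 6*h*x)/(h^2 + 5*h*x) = (h - 6*x)/(h + 5*x)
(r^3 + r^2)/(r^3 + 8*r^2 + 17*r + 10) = r^2/(r^2 + 7*r + 10)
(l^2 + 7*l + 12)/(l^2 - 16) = (l + 3)/(l - 4)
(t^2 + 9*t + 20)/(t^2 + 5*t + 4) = (t + 5)/(t + 1)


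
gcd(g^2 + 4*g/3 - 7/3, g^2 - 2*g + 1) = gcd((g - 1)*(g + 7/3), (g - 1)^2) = g - 1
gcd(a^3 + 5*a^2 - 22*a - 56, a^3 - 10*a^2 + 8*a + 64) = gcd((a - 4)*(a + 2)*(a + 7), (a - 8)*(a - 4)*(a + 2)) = a^2 - 2*a - 8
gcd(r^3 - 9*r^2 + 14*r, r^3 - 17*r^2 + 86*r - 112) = r^2 - 9*r + 14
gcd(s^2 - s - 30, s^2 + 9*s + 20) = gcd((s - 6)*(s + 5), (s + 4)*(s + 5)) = s + 5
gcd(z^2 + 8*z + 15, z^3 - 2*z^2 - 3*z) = 1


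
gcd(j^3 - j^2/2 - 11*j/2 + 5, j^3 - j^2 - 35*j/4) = j + 5/2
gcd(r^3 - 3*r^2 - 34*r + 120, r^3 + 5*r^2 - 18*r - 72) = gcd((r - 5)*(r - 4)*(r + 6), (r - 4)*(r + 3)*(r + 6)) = r^2 + 2*r - 24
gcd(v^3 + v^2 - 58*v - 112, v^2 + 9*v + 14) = v^2 + 9*v + 14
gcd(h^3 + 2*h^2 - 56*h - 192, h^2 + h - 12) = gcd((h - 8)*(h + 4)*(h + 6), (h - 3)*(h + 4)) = h + 4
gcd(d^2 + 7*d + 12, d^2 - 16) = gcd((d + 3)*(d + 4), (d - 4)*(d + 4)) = d + 4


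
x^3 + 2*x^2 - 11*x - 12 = (x - 3)*(x + 1)*(x + 4)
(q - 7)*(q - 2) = q^2 - 9*q + 14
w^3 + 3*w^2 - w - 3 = (w - 1)*(w + 1)*(w + 3)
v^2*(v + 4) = v^3 + 4*v^2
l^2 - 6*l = l*(l - 6)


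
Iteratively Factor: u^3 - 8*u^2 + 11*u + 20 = (u - 4)*(u^2 - 4*u - 5) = (u - 5)*(u - 4)*(u + 1)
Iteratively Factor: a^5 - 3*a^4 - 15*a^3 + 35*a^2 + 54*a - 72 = (a + 3)*(a^4 - 6*a^3 + 3*a^2 + 26*a - 24) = (a + 2)*(a + 3)*(a^3 - 8*a^2 + 19*a - 12) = (a - 3)*(a + 2)*(a + 3)*(a^2 - 5*a + 4) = (a - 4)*(a - 3)*(a + 2)*(a + 3)*(a - 1)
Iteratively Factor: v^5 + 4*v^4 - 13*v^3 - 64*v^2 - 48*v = (v + 1)*(v^4 + 3*v^3 - 16*v^2 - 48*v) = (v + 1)*(v + 3)*(v^3 - 16*v) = (v - 4)*(v + 1)*(v + 3)*(v^2 + 4*v) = v*(v - 4)*(v + 1)*(v + 3)*(v + 4)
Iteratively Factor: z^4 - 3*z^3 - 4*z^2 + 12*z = (z - 3)*(z^3 - 4*z) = z*(z - 3)*(z^2 - 4) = z*(z - 3)*(z + 2)*(z - 2)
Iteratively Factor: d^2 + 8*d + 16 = (d + 4)*(d + 4)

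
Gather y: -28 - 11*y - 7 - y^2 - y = -y^2 - 12*y - 35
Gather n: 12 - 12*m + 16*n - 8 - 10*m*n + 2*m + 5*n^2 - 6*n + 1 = -10*m + 5*n^2 + n*(10 - 10*m) + 5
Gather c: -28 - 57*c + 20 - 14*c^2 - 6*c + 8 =-14*c^2 - 63*c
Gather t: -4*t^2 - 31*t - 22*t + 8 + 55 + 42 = -4*t^2 - 53*t + 105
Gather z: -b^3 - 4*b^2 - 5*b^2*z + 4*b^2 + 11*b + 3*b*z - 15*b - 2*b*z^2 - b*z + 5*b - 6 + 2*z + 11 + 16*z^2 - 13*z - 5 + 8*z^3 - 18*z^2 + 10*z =-b^3 + b + 8*z^3 + z^2*(-2*b - 2) + z*(-5*b^2 + 2*b - 1)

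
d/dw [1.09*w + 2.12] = 1.09000000000000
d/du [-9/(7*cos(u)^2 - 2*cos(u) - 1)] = 18*(1 - 7*cos(u))*sin(u)/(-7*cos(u)^2 + 2*cos(u) + 1)^2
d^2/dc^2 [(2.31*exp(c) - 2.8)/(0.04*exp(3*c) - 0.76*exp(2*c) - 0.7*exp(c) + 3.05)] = (0.014784*exp(6*c) - 0.250992*exp(5*c) + 2.529296*exp(4*c) - 11.2049*exp(3*c) + 30.73308*exp(2*c) - 22.40175*exp(c) + 15.510775)*exp(c)/(6.4e-5*exp(9*c) - 0.003648*exp(8*c) + 0.065952*exp(7*c) - 0.296656*exp(6*c) - 1.71048*exp(5*c) + 3.65544*exp(4*c) + 10.5089*exp(3*c) - 16.7262*exp(2*c) - 19.53525*exp(c) + 28.372625)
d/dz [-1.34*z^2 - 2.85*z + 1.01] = -2.68*z - 2.85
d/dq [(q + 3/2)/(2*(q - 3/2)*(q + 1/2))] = 2*(-4*q^2 - 12*q + 3)/(16*q^4 - 32*q^3 - 8*q^2 + 24*q + 9)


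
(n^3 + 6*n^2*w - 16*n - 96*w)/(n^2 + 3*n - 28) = (n^2 + 6*n*w + 4*n + 24*w)/(n + 7)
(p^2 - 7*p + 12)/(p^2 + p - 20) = (p - 3)/(p + 5)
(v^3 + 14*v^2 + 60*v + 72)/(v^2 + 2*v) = v + 12 + 36/v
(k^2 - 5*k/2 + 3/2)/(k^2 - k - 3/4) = 2*(k - 1)/(2*k + 1)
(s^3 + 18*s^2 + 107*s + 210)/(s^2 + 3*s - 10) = (s^2 + 13*s + 42)/(s - 2)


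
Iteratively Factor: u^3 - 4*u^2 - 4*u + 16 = (u + 2)*(u^2 - 6*u + 8) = (u - 2)*(u + 2)*(u - 4)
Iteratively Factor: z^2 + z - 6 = (z + 3)*(z - 2)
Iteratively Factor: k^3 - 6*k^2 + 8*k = (k)*(k^2 - 6*k + 8) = k*(k - 2)*(k - 4)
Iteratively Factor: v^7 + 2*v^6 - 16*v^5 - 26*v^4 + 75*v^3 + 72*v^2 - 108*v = (v - 2)*(v^6 + 4*v^5 - 8*v^4 - 42*v^3 - 9*v^2 + 54*v) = (v - 2)*(v + 2)*(v^5 + 2*v^4 - 12*v^3 - 18*v^2 + 27*v) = (v - 3)*(v - 2)*(v + 2)*(v^4 + 5*v^3 + 3*v^2 - 9*v) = (v - 3)*(v - 2)*(v + 2)*(v + 3)*(v^3 + 2*v^2 - 3*v) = (v - 3)*(v - 2)*(v - 1)*(v + 2)*(v + 3)*(v^2 + 3*v) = (v - 3)*(v - 2)*(v - 1)*(v + 2)*(v + 3)^2*(v)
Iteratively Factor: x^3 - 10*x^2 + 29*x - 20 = (x - 1)*(x^2 - 9*x + 20) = (x - 5)*(x - 1)*(x - 4)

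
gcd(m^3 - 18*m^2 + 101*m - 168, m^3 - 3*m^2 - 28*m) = m - 7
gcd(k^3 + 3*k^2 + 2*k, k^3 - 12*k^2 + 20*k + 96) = k + 2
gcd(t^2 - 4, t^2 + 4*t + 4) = t + 2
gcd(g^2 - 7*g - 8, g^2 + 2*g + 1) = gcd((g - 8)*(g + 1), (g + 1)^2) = g + 1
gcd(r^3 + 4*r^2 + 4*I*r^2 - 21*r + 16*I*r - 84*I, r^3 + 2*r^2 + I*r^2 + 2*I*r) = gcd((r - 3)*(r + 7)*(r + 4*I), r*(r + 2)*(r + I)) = 1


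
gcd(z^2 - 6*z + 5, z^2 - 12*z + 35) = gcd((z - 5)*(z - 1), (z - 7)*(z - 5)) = z - 5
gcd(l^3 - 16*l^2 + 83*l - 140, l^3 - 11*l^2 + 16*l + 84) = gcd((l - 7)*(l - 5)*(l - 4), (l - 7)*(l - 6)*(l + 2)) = l - 7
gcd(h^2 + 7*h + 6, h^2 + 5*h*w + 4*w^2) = 1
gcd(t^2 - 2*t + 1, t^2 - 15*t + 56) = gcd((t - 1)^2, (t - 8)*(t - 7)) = 1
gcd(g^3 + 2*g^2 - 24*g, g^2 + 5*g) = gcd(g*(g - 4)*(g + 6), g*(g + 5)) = g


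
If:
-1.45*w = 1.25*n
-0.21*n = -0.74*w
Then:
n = 0.00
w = 0.00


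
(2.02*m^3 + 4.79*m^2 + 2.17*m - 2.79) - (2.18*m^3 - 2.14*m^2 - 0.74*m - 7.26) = -0.16*m^3 + 6.93*m^2 + 2.91*m + 4.47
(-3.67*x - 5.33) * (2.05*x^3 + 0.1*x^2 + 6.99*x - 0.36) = -7.5235*x^4 - 11.2935*x^3 - 26.1863*x^2 - 35.9355*x + 1.9188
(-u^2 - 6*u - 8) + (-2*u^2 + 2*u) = -3*u^2 - 4*u - 8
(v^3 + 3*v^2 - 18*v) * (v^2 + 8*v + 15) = v^5 + 11*v^4 + 21*v^3 - 99*v^2 - 270*v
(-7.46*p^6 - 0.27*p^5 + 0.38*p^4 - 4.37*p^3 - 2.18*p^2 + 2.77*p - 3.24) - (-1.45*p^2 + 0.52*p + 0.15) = -7.46*p^6 - 0.27*p^5 + 0.38*p^4 - 4.37*p^3 - 0.73*p^2 + 2.25*p - 3.39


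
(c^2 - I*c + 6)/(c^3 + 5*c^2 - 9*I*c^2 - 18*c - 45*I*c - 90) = (c + 2*I)/(c^2 + c*(5 - 6*I) - 30*I)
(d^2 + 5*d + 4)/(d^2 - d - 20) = (d + 1)/(d - 5)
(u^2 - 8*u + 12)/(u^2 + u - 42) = (u - 2)/(u + 7)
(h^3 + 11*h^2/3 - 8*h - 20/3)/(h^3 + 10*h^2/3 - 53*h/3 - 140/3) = (3*h^2 - 4*h - 4)/(3*h^2 - 5*h - 28)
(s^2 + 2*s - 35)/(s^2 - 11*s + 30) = (s + 7)/(s - 6)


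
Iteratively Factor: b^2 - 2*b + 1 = (b - 1)*(b - 1)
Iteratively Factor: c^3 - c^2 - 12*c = (c + 3)*(c^2 - 4*c) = (c - 4)*(c + 3)*(c)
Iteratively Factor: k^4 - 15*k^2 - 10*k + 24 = (k - 4)*(k^3 + 4*k^2 + k - 6) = (k - 4)*(k + 3)*(k^2 + k - 2) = (k - 4)*(k - 1)*(k + 3)*(k + 2)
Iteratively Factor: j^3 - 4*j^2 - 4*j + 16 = (j + 2)*(j^2 - 6*j + 8) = (j - 2)*(j + 2)*(j - 4)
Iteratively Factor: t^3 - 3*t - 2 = (t + 1)*(t^2 - t - 2) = (t + 1)^2*(t - 2)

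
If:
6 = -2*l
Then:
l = -3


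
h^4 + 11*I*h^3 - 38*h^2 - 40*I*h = h*(h + 2*I)*(h + 4*I)*(h + 5*I)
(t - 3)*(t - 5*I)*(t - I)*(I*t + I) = I*t^4 + 6*t^3 - 2*I*t^3 - 12*t^2 - 8*I*t^2 - 18*t + 10*I*t + 15*I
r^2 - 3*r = r*(r - 3)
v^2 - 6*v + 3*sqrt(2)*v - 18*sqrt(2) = (v - 6)*(v + 3*sqrt(2))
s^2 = s^2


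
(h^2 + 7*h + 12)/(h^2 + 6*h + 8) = (h + 3)/(h + 2)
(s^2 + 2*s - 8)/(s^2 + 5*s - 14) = (s + 4)/(s + 7)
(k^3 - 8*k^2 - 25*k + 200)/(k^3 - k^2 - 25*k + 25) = (k - 8)/(k - 1)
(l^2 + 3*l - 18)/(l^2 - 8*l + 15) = (l + 6)/(l - 5)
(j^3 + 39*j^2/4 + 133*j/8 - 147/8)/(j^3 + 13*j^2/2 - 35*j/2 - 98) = (j - 3/4)/(j - 4)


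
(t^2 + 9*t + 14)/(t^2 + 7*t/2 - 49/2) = 2*(t + 2)/(2*t - 7)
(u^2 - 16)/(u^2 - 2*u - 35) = (16 - u^2)/(-u^2 + 2*u + 35)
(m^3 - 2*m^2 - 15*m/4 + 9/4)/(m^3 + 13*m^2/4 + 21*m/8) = 2*(2*m^2 - 7*m + 3)/(m*(4*m + 7))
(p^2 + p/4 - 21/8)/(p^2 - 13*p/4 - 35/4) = (p - 3/2)/(p - 5)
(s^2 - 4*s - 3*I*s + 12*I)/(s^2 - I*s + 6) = (s - 4)/(s + 2*I)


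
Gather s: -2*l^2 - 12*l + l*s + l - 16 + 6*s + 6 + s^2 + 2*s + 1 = -2*l^2 - 11*l + s^2 + s*(l + 8) - 9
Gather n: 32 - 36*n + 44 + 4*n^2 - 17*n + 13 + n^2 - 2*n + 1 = 5*n^2 - 55*n + 90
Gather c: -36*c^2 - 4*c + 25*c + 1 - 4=-36*c^2 + 21*c - 3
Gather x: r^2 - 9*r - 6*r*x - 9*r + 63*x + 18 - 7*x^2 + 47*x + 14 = r^2 - 18*r - 7*x^2 + x*(110 - 6*r) + 32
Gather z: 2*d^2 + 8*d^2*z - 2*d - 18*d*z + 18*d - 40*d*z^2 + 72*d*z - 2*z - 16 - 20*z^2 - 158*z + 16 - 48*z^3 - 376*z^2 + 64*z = 2*d^2 + 16*d - 48*z^3 + z^2*(-40*d - 396) + z*(8*d^2 + 54*d - 96)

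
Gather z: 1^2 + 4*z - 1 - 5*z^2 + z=-5*z^2 + 5*z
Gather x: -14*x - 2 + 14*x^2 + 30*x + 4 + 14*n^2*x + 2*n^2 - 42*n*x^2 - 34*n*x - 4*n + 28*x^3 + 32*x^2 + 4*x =2*n^2 - 4*n + 28*x^3 + x^2*(46 - 42*n) + x*(14*n^2 - 34*n + 20) + 2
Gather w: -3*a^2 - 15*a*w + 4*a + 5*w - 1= -3*a^2 + 4*a + w*(5 - 15*a) - 1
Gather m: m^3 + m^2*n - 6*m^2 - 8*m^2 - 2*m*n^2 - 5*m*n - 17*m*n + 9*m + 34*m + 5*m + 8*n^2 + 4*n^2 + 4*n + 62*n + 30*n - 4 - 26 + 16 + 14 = m^3 + m^2*(n - 14) + m*(-2*n^2 - 22*n + 48) + 12*n^2 + 96*n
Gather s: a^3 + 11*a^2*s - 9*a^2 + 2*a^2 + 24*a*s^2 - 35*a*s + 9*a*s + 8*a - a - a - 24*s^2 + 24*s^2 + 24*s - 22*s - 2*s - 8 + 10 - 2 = a^3 - 7*a^2 + 24*a*s^2 + 6*a + s*(11*a^2 - 26*a)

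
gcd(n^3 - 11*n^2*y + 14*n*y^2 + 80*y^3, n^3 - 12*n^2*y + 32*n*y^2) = -n + 8*y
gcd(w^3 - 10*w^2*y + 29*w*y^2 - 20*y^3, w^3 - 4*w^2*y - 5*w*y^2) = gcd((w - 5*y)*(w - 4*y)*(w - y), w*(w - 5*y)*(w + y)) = -w + 5*y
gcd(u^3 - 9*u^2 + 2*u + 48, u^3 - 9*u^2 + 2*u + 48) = u^3 - 9*u^2 + 2*u + 48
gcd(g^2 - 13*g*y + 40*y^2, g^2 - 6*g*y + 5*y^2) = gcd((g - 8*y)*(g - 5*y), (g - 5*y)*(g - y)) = -g + 5*y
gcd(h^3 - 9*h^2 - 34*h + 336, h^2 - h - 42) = h^2 - h - 42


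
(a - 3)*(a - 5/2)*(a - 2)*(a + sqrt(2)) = a^4 - 15*a^3/2 + sqrt(2)*a^3 - 15*sqrt(2)*a^2/2 + 37*a^2/2 - 15*a + 37*sqrt(2)*a/2 - 15*sqrt(2)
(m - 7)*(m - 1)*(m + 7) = m^3 - m^2 - 49*m + 49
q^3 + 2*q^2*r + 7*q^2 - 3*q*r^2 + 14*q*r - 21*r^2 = (q + 7)*(q - r)*(q + 3*r)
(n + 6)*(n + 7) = n^2 + 13*n + 42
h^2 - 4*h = h*(h - 4)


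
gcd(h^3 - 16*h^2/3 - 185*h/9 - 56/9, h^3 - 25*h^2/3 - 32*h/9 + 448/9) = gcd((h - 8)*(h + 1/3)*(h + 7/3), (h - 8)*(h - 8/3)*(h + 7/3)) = h^2 - 17*h/3 - 56/3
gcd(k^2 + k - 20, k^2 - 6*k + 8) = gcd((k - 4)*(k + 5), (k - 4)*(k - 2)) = k - 4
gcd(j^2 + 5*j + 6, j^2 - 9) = j + 3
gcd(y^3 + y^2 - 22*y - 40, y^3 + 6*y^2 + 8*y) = y^2 + 6*y + 8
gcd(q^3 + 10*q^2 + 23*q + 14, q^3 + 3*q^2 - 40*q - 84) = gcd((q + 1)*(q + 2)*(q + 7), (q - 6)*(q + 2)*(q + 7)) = q^2 + 9*q + 14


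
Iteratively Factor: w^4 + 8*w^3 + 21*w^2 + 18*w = (w)*(w^3 + 8*w^2 + 21*w + 18) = w*(w + 3)*(w^2 + 5*w + 6) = w*(w + 3)^2*(w + 2)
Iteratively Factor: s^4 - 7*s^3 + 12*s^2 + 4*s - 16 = (s - 2)*(s^3 - 5*s^2 + 2*s + 8) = (s - 2)^2*(s^2 - 3*s - 4) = (s - 4)*(s - 2)^2*(s + 1)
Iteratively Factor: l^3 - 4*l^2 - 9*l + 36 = (l - 4)*(l^2 - 9) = (l - 4)*(l + 3)*(l - 3)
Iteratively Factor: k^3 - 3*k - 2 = (k - 2)*(k^2 + 2*k + 1) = (k - 2)*(k + 1)*(k + 1)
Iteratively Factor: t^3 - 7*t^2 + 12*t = (t - 3)*(t^2 - 4*t) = t*(t - 3)*(t - 4)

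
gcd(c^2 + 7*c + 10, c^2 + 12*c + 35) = c + 5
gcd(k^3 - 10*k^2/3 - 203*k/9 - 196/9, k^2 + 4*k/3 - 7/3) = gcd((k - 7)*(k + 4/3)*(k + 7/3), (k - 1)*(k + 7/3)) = k + 7/3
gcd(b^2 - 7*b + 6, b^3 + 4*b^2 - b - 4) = b - 1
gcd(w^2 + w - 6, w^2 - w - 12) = w + 3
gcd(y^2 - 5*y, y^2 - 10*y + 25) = y - 5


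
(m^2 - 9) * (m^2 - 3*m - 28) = m^4 - 3*m^3 - 37*m^2 + 27*m + 252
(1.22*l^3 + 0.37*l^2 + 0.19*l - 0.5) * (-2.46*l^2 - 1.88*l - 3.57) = -3.0012*l^5 - 3.2038*l^4 - 5.5184*l^3 - 0.4481*l^2 + 0.2617*l + 1.785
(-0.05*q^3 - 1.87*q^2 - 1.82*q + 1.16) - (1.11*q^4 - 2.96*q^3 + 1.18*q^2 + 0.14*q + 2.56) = -1.11*q^4 + 2.91*q^3 - 3.05*q^2 - 1.96*q - 1.4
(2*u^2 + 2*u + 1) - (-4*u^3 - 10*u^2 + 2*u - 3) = 4*u^3 + 12*u^2 + 4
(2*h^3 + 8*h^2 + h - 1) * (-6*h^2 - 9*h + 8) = -12*h^5 - 66*h^4 - 62*h^3 + 61*h^2 + 17*h - 8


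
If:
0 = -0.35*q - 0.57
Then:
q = -1.63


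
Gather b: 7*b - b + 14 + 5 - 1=6*b + 18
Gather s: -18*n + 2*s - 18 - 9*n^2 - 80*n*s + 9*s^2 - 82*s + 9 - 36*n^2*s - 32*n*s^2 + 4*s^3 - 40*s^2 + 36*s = -9*n^2 - 18*n + 4*s^3 + s^2*(-32*n - 31) + s*(-36*n^2 - 80*n - 44) - 9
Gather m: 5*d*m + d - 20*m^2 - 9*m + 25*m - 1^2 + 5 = d - 20*m^2 + m*(5*d + 16) + 4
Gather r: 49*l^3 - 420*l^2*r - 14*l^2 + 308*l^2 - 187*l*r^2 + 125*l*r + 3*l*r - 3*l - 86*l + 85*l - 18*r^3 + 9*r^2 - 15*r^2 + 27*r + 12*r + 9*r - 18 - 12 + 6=49*l^3 + 294*l^2 - 4*l - 18*r^3 + r^2*(-187*l - 6) + r*(-420*l^2 + 128*l + 48) - 24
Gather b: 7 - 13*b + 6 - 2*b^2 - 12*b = -2*b^2 - 25*b + 13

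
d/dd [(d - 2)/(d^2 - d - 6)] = (d^2 - d - (d - 2)*(2*d - 1) - 6)/(-d^2 + d + 6)^2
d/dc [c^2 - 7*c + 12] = 2*c - 7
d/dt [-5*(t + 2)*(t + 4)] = -10*t - 30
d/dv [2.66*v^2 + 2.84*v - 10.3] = 5.32*v + 2.84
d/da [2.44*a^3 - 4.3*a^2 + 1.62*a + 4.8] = 7.32*a^2 - 8.6*a + 1.62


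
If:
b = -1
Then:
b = -1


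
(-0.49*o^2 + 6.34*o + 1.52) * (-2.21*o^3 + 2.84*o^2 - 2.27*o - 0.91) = 1.0829*o^5 - 15.403*o^4 + 15.7587*o^3 - 9.6291*o^2 - 9.2198*o - 1.3832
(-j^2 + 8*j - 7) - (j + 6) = -j^2 + 7*j - 13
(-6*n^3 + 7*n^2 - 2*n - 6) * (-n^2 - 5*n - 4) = 6*n^5 + 23*n^4 - 9*n^3 - 12*n^2 + 38*n + 24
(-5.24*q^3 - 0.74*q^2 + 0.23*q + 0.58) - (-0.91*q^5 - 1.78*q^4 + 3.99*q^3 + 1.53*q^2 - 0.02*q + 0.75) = 0.91*q^5 + 1.78*q^4 - 9.23*q^3 - 2.27*q^2 + 0.25*q - 0.17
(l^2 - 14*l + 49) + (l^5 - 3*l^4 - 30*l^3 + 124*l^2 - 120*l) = l^5 - 3*l^4 - 30*l^3 + 125*l^2 - 134*l + 49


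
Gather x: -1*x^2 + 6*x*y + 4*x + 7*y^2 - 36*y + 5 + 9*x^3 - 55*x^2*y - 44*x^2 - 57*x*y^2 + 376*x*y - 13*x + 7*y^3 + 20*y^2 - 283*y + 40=9*x^3 + x^2*(-55*y - 45) + x*(-57*y^2 + 382*y - 9) + 7*y^3 + 27*y^2 - 319*y + 45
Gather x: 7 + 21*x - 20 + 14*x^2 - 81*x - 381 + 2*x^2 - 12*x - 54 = 16*x^2 - 72*x - 448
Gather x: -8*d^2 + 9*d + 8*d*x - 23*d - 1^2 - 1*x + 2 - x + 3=-8*d^2 - 14*d + x*(8*d - 2) + 4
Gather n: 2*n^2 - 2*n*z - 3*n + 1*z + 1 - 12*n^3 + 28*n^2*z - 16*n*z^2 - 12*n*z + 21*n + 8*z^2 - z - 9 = -12*n^3 + n^2*(28*z + 2) + n*(-16*z^2 - 14*z + 18) + 8*z^2 - 8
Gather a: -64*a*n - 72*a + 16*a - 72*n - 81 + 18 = a*(-64*n - 56) - 72*n - 63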